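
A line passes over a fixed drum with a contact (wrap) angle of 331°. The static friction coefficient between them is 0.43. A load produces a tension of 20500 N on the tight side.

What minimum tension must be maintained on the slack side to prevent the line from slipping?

T_min ≈ 1710 N

Capstan equation at impending slip: T_tight/T_slack = e^{μβ}.
β = 331° = 5.777 rad; e^{μβ} = e^{0.43×5.777} = 11.99.
T_slack = T_tight / e^{μβ} = 20500 / 11.99 = 1710 N.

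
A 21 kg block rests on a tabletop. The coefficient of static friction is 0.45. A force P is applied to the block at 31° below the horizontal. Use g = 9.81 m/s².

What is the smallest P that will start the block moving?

P ≈ 148 N

N = m g + P sin α (the push presses the block into the tabletop).
At impending slip, P cos α = μ_s N = μ_s (m g + P sin α).
Solving: P (cos α − μ_s sin α) = μ_s m g → P = 0.45×206/(cos 31° − 0.45 sin 31°) = 92.7/0.6254 = 148 N.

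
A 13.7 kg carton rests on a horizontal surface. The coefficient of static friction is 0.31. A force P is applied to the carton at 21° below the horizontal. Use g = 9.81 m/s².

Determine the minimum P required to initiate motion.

P ≈ 50.7 N

N = m g + P sin α (the push presses the carton into the horizontal surface).
At impending slip, P cos α = μ_s N = μ_s (m g + P sin α).
Solving: P (cos α − μ_s sin α) = μ_s m g → P = 0.31×134/(cos 21° − 0.31 sin 21°) = 41.7/0.8225 = 50.7 N.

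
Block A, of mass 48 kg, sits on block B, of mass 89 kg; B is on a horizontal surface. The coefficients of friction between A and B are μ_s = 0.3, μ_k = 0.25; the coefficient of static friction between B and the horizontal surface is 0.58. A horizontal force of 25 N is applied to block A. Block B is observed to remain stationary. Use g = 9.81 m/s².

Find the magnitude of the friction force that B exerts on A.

f ≈ 25 N

Normal force at the A–B interface: N₁ = m_A g = 470.9 N.
Maximum static friction on A from B: μ_s N₁ = 0.3×470.9 = 141.3 N.
Since P = 25 N ≤ 141.3 N, A does not slip on B; friction on A equals P = 25 N.
By Newton's third law B feels 25 N forward from A. With B stationary, the floor's static friction on B balances it: f₂ = 25 N (well within μ_s(m_A+m_B)g = 779.5 N).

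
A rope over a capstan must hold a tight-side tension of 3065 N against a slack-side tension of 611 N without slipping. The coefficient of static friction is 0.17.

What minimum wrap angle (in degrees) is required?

β_min ≈ 544°

T₂/T₁ = e^{μβ} → β = ln(T₂/T₁)/μ.
β = ln(3065/611)/0.17 = 1.613/0.17 = 9.487 rad.
In degrees: β = 9.487 × 180/π = 544°.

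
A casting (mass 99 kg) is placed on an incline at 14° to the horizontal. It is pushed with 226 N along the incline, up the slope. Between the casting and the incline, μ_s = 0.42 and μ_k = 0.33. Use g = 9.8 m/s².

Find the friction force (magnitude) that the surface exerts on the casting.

Perpendicular to the surface, N = m g cos θ = 99·9.8·cos 14° = 941.4 N.
Parallel to the incline, ΣF = 0 gives f = m g sin θ − P = 234.7 − 226 = 8.713 N (up-slope positive).
Maximum static friction available: μ_s N = 0.42 × 941.4 = 395.4 N.
Since |8.713| ≤ 395.4 N, the casting remains in static equilibrium and friction takes exactly the required value.

f ≈ 8.71 N (up the incline)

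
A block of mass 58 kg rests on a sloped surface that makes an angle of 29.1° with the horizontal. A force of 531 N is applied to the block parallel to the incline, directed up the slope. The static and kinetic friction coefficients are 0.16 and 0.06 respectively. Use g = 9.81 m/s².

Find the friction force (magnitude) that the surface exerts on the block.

f ≈ 29.8 N (down the incline)

Normal force: N = m g cos θ = 58 × 9.81 × cos 29.1° = 497.2 N.
For equilibrium along the incline the friction force must supply f = m g sin θ − P = 276.7 − 531 = -254.3 N (positive meaning up-slope).
Static friction can supply at most μ_s N = 79.55 N.
Since |-254.3| > 79.55 N, static friction cannot hold it; the block slides up the incline and kinetic friction applies: f = μ_k N = 0.06 × 497.2 = 29.8 N.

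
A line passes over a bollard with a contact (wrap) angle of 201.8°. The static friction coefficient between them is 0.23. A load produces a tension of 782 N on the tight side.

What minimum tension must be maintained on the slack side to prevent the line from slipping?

T_min ≈ 348 N

Capstan equation at impending slip: T_tight/T_slack = e^{μβ}.
β = 201.8° = 3.522 rad; e^{μβ} = e^{0.23×3.522} = 2.248.
T_slack = T_tight / e^{μβ} = 782 / 2.248 = 348 N.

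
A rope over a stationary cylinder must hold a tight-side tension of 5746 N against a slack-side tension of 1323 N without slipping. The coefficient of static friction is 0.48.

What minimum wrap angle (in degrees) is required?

T₂/T₁ = e^{μβ} → β = ln(T₂/T₁)/μ.
β = ln(5746/1323)/0.48 = 1.469/0.48 = 3.06 rad.
In degrees: β = 3.06 × 180/π = 175°.

β_min ≈ 175°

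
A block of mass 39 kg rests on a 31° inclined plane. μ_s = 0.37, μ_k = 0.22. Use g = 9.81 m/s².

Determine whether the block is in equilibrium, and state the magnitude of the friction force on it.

N = m g cos θ = 328 N.
Down-slope weight component: m g sin θ = 197 N.
μ_s N = 121 N.
197 > 121 N, so it slides; kinetic friction f = μ_k N = 0.22×328 = 72.1 N.

f ≈ 72.1 N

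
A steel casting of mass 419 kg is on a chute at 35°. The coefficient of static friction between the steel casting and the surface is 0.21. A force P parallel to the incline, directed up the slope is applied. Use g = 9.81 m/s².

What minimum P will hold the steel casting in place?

P_min ≈ 1650 N

The steel casting tends to slide down (tan θ > μ_s), so at the point of impending slip friction acts up-slope at its limit: f = μ_s N.
P is parallel to the surface, so N = m g cos θ = 3370 N.
Along the incline: P + μ_s N = m g sin θ, so P = 2360 − 0.21×3370 = 1650 N.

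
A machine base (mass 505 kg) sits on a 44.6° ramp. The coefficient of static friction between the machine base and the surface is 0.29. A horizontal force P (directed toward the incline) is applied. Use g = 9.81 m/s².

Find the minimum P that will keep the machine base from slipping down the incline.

P_min ≈ 2680 N

The machine base tends to slide down (tan θ > μ_s), so at the point of impending slip friction acts up-slope at its limit: f = μ_s N.
Perpendicular to the incline: N = m g cos θ + P sin θ.
Along the incline: P cos θ + μ_s N = m g sin θ, i.e. P cos θ + μ_s (m g cos θ + P sin θ) = m g sin θ.
Solving, P (cos θ + μ_s sin θ) = m g (sin θ − μ_s cos θ), so P = 4950×0.4957/0.9157 = 2680 N.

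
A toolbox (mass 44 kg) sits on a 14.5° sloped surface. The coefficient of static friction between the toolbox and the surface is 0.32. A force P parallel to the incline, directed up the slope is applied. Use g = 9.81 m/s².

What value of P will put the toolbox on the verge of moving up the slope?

P ≈ 242 N

At impending motion up the slope, friction acts down-slope at its limit: f = μ_s N.
P is parallel to the surface, so N = m g cos θ = 418 N.
Along the incline: P = m g sin θ + μ_s N = 108 + 0.32×418 = 242 N.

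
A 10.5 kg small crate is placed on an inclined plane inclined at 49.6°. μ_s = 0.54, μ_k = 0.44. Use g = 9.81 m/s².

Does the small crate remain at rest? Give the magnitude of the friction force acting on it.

N = m g cos θ = 66.8 N.
Down-slope weight component: m g sin θ = 78.4 N.
μ_s N = 36.1 N.
78.4 > 36.1 N, so it slides; kinetic friction f = μ_k N = 0.44×66.8 = 29.4 N.

f ≈ 29.4 N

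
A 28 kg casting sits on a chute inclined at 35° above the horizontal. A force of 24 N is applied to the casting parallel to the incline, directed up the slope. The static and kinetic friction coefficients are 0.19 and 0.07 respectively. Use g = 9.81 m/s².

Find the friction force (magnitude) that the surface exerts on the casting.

The normal reaction is N = m g cos θ = 225 N.
Parallel to the incline, ΣF = 0 gives f = m g sin θ − P = 157.5 − 24 = 133.5 N (up-slope positive).
Maximum static friction available: μ_s N = 0.19 × 225 = 42.75 N.
|133.5| exceeds 42.75 N, so the casting slips down-slope; friction is kinetic, f = μ_k N = 0.07×225 = 15.8 N.

f ≈ 15.8 N (up the incline)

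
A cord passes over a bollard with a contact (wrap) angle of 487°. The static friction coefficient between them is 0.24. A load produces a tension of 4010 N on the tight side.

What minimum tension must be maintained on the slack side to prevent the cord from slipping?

T_min ≈ 521 N

Capstan equation at impending slip: T_tight/T_slack = e^{μβ}.
β = 487° = 8.5 rad; e^{μβ} = e^{0.24×8.5} = 7.69.
T_slack = T_tight / e^{μβ} = 4010 / 7.69 = 521 N.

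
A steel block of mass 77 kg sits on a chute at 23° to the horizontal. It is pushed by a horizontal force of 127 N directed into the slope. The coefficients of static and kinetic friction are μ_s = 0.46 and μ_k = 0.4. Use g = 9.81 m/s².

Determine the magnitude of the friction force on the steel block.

f ≈ 178 N (up the incline)

Normal direction: N = m g cos θ + P sin θ = 744.9 N.
Parallel to the incline: P cos θ − m g sin θ = 116.9 − 295.1 = -178.2 N; the friction needed to balance this is 178.2 N acting up the slope.
Maximum static friction: μ_s N = 0.46 × 744.9 = 342.7 N.
Since 178.2 N is within the 342.7 N limit, the steel block stays put and friction is exactly 178 N.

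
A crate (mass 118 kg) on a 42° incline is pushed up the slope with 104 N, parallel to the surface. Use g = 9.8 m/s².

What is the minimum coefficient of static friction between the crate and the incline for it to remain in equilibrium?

N = m g cos θ = 859.4 N.
Friction must make up the shortfall along the incline: f = m g sin θ − P = 773.8 − 104 = 669.8 N.
At the threshold f = μ_s N, so μ_s,min = 669.8/859.4 = 0.779.

μ_s,min ≈ 0.779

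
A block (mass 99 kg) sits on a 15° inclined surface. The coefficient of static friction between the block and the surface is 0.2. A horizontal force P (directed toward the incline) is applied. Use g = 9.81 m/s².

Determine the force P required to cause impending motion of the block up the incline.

P ≈ 480 N

At impending motion up the slope, friction acts down-slope at its limit: f = μ_s N.
Perpendicular to the incline: N = m g cos θ + P sin θ.
Along the incline: P cos θ = m g sin θ + μ_s N = m g sin θ + μ_s (m g cos θ + P sin θ).
Solving, P (cos θ − μ_s sin θ) = m g (sin θ + μ_s cos θ), so P = 99×9.81×(sin 15° + 0.2 cos 15°)/(cos 15° − 0.2 sin 15°) = 971×0.452/0.9142 = 480 N.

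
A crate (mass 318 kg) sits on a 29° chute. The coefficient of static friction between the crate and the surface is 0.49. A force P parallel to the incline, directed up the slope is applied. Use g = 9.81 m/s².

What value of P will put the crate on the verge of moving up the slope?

At impending motion up the slope, friction acts down-slope at its limit: f = μ_s N.
P is parallel to the surface, so N = m g cos θ = 2730 N.
Along the incline: P = m g sin θ + μ_s N = 1510 + 0.49×2730 = 2850 N.

P ≈ 2850 N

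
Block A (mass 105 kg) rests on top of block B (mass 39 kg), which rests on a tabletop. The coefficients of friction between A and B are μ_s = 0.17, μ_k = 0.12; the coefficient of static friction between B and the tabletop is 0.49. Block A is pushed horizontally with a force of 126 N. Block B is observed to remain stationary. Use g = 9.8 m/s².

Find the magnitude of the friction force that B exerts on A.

f ≈ 126 N

Between the blocks, N₁ = m_A g = 1029 N.
Maximum static friction on A from B: μ_s N₁ = 0.17×1029 = 174.9 N.
P = 126 N is within that limit, so A and B move together (both at rest); the A–B friction is simply f₁ = P = 126 N.
B experiences an equal 126 N forward from A (third law). B is in equilibrium, so the floor supplies f₂ = 126 N of static friction (limit μ_s(m_A+m_B)g = 691.5 N, not exceeded).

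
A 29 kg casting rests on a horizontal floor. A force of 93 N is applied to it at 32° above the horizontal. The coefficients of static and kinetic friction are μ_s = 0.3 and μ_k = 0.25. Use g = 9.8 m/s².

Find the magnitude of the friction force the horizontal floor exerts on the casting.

The vertical component of P reduces the normal force: N = m g − P sin α = 284.2 − 49.28 = 234.9 N.
Horizontally, friction must balance P cos α = 78.87 N.
The static-friction limit is μ_s N = 70.48 N.
78.87 > 70.48 N → the casting slides; f = μ_k N = 0.25×234.9 = 58.7 N.

f ≈ 58.7 N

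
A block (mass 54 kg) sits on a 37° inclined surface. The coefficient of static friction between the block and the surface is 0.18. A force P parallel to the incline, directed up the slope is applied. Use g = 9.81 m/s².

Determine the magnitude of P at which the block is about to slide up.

P ≈ 395 N

At impending motion up the slope, friction acts down-slope at its limit: f = μ_s N.
P is parallel to the surface, so N = m g cos θ = 423 N.
Along the incline: P = m g sin θ + μ_s N = 319 + 0.18×423 = 395 N.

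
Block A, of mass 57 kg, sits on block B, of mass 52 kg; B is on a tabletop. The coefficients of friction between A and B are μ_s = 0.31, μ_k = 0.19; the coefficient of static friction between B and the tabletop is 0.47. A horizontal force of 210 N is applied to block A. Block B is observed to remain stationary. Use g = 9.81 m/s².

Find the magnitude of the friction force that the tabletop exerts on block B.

The normal force B exerts on A is simply A's weight, N₁ = 559.2 N.
Maximum static friction on A from B: μ_s N₁ = 0.31×559.2 = 173.3 N.
Since P = 210 N > 173.3 N, A slides on B; the A–B friction is kinetic: f₁ = μ_k N₁ = 0.19×559.2 = 106 N.
By Newton's third law B feels 106 N forward from A. With B stationary, the floor's static friction on B balances it: f₂ = 106 N (well within μ_s(m_A+m_B)g = 502.6 N).

f ≈ 106 N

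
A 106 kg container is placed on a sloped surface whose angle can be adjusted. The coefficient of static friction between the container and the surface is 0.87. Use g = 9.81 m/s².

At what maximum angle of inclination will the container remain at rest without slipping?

θ_max ≈ 41°

At the slip threshold, m g sin θ = μ_s · m g cos θ, so tan θ = μ_s.
θ_max = arctan(0.87) = 41°.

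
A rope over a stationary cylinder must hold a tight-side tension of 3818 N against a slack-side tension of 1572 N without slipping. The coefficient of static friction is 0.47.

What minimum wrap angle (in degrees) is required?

β_min ≈ 108°

T₂/T₁ = e^{μβ} → β = ln(T₂/T₁)/μ.
β = ln(3818/1572)/0.47 = 0.8874/0.47 = 1.888 rad.
In degrees: β = 1.888 × 180/π = 108°.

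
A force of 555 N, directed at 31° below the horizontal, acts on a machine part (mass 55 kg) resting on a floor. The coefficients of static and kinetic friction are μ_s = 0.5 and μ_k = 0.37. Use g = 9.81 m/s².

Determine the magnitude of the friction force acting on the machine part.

f ≈ 305 N

The vertical component of P adds to the normal force: N = m g + P sin α = 539.6 + 285.8 = 825.4 N.
Horizontally, friction must balance P cos α = 475.7 N.
The static-friction limit is μ_s N = 412.7 N.
475.7 > 412.7 N → the machine part slides; f = μ_k N = 0.37×825.4 = 305 N.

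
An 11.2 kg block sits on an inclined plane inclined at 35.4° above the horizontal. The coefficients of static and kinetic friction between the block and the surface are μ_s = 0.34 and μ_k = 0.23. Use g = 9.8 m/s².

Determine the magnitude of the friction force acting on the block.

Perpendicular to the surface, N = m g cos θ = 11.2·9.8·cos 35.4° = 89.47 N.
For equilibrium along the incline, friction must balance the weight component: f = m g sin θ = 63.58 N up the slope.
Static friction can supply at most μ_s N = 30.42 N.
Since |63.58| > 30.42 N, static friction cannot hold it; the block slides down the incline and kinetic friction applies: f = μ_k N = 0.23 × 89.47 = 20.6 N.

f ≈ 20.6 N (up the incline)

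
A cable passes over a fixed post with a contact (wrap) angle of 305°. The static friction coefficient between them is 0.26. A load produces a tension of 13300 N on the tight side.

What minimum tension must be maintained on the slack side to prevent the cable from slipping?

Capstan equation at impending slip: T_tight/T_slack = e^{μβ}.
β = 305° = 5.323 rad; e^{μβ} = e^{0.26×5.323} = 3.991.
T_slack = T_tight / e^{μβ} = 13300 / 3.991 = 3330 N.

T_min ≈ 3330 N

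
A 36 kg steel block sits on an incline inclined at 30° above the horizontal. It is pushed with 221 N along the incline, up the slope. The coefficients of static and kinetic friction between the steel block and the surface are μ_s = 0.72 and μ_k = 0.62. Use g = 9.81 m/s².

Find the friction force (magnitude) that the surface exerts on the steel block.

f ≈ 44.4 N (down the incline)

Normal force: N = m g cos θ = 36 × 9.81 × cos 30° = 305.8 N.
For equilibrium along the incline the friction force must supply f = m g sin θ − P = 176.6 − 221 = -44.42 N (positive meaning up-slope).
Maximum static friction available: μ_s N = 0.72 × 305.8 = 220.2 N.
Since |-44.42| ≤ 220.2 N, no slip — friction simply equals what equilibrium demands.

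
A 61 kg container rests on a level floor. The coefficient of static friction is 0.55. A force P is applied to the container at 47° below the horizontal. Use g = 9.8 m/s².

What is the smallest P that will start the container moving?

N = m g + P sin α (the push presses the container into the level floor).
At impending slip, P cos α = μ_s N = μ_s (m g + P sin α).
Solving: P (cos α − μ_s sin α) = μ_s m g → P = 0.55×598/(cos 47° − 0.55 sin 47°) = 329/0.2798 = 1180 N.

P ≈ 1180 N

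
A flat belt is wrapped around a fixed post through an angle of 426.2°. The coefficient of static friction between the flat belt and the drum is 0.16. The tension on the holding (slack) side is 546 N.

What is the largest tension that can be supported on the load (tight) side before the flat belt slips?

At impending slip the capstan equation gives T₂/T₁ = e^{μβ} with β in radians.
β = 426.2° × π/180 = 7.439 rad.
e^{μβ} = e^{0.16×7.439} = 3.288.
T₂ = T₁ · e^{μβ} = 546 × 3.288 = 1800 N.

T_max ≈ 1800 N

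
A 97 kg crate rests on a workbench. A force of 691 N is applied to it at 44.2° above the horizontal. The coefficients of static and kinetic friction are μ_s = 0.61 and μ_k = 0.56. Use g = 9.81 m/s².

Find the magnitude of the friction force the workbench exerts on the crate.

f ≈ 263 N

The vertical component of P reduces the normal force: N = m g − P sin α = 951.6 − 481.7 = 469.8 N.
The horizontal driving force is P cos α = 495.4 N, so equilibrium needs friction f = 495.4 N.
The static-friction limit is μ_s N = 286.6 N.
495.4 > 286.6 N → the crate slides; f = μ_k N = 0.56×469.8 = 263 N.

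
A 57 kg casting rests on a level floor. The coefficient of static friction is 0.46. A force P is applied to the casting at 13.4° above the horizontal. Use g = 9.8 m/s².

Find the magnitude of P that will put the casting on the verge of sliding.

N = m g − P sin α (the pull lifts the casting).
At impending slip, P cos α = μ_s N = μ_s (m g − P sin α).
Solving: P (cos α + μ_s sin α) = μ_s m g → P = 0.46×559/(cos 13.4° + 0.46 sin 13.4°) = 257/1.079 = 238 N.

P ≈ 238 N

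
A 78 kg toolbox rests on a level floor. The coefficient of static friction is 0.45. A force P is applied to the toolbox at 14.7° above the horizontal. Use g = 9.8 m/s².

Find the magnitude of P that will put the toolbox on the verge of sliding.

N = m g − P sin α (the pull lifts the toolbox).
At impending slip, P cos α = μ_s N = μ_s (m g − P sin α).
Solving: P (cos α + μ_s sin α) = μ_s m g → P = 0.45×764/(cos 14.7° + 0.45 sin 14.7°) = 344/1.081 = 318 N.

P ≈ 318 N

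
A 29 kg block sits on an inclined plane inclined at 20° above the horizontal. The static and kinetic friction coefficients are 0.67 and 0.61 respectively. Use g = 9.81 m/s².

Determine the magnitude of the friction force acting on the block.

Perpendicular to the surface, N = m g cos θ = 29·9.81·cos 20° = 267.3 N.
For equilibrium along the incline, friction must balance the weight component: f = m g sin θ = 97.3 N up the slope.
Maximum static friction available: μ_s N = 0.67 × 267.3 = 179.1 N.
Since |97.3| ≤ 179.1 N, static friction is sufficient; f equals the required value, not μ_s N.

f ≈ 97.3 N (up the incline)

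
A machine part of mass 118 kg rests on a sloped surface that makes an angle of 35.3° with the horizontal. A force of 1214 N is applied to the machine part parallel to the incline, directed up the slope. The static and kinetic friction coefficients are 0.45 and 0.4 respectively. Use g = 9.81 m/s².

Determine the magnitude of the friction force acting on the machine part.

The normal reaction is N = m g cos θ = 944.7 N.
For equilibrium along the incline the friction force must supply f = m g sin θ − P = 668.9 − 1214 = -545.1 N (positive meaning up-slope).
Maximum static friction available: μ_s N = 0.45 × 944.7 = 425.1 N.
Since |-545.1| > 425.1 N, static friction cannot hold it; the machine part slides up the incline and kinetic friction applies: f = μ_k N = 0.4 × 944.7 = 378 N.

f ≈ 378 N (down the incline)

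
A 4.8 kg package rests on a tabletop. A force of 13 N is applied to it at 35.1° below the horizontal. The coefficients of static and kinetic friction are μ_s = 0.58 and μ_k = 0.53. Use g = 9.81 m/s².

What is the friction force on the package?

f ≈ 10.6 N

N = m g + P sin α = 47.09 + 13×sin 35.1° = 54.56 N.
Horizontally, friction must balance P cos α = 10.64 N.
μ_s N = 0.58 × 54.56 = 31.65 N.
10.64 ≤ 31.65 N → static; friction equals the required 10.6 N.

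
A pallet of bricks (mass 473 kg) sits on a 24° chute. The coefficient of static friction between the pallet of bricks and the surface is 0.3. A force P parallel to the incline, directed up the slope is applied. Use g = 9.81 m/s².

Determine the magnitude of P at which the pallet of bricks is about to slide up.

At impending motion up the slope, friction acts down-slope at its limit: f = μ_s N.
P is parallel to the surface, so N = m g cos θ = 4240 N.
Along the incline: P = m g sin θ + μ_s N = 1890 + 0.3×4240 = 3160 N.

P ≈ 3160 N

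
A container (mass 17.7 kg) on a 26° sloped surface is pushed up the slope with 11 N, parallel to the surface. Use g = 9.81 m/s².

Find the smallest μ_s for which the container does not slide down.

μ_s,min ≈ 0.417

N = m g cos θ = 156.1 N.
Friction must make up the shortfall along the incline: f = m g sin θ − P = 76.12 − 11 = 65.12 N.
At the threshold f = μ_s N, so μ_s,min = 65.12/156.1 = 0.417.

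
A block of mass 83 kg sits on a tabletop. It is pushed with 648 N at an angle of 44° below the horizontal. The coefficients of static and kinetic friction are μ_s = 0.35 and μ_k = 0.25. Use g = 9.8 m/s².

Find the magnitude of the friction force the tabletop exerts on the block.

N = m g + P sin α = 813.4 + 648×sin 44° = 1264 N.
Horizontally, friction must balance P cos α = 466.1 N.
The static-friction limit is μ_s N = 442.2 N.
The required friction exceeds μ_s N, so the block moves and f = μ_k N = 316 N.

f ≈ 316 N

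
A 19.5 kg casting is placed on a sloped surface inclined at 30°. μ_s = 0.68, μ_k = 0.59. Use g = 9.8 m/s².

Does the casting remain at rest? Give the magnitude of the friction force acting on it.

N = m g cos θ = 165 N.
Down-slope weight component: m g sin θ = 95.5 N.
μ_s N = 113 N.
95.5 ≤ 113 N, so it stays put; friction = 95.5 N.

f ≈ 95.5 N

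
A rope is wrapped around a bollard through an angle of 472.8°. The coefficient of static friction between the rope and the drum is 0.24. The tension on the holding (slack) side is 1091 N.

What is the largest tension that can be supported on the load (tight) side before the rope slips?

At impending slip the capstan equation gives T₂/T₁ = e^{μβ} with β in radians.
β = 472.8° × π/180 = 8.252 rad.
e^{μβ} = e^{0.24×8.252} = 7.246.
T₂ = T₁ · e^{μβ} = 1091 × 7.246 = 7910 N.

T_max ≈ 7910 N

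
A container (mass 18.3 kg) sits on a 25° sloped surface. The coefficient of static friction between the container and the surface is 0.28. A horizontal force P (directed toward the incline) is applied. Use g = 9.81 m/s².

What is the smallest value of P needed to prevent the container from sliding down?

P_min ≈ 29.6 N

The container tends to slide down (tan θ > μ_s), so at the point of impending slip friction acts up-slope at its limit: f = μ_s N.
Perpendicular to the incline: N = m g cos θ + P sin θ.
Along the incline: P cos θ + μ_s N = m g sin θ, i.e. P cos θ + μ_s (m g cos θ + P sin θ) = m g sin θ.
Solving, P (cos θ + μ_s sin θ) = m g (sin θ − μ_s cos θ), so P = 180×0.1689/1.025 = 29.6 N.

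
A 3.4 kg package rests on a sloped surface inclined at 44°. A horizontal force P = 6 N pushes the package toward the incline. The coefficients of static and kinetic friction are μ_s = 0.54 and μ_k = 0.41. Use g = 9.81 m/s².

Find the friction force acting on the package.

The horizontal push has a component P sin θ into the surface, so N = m g cos θ + P sin θ = 23.99 + 4.168 = 28.16 N.
Parallel to the incline: P cos θ − m g sin θ = 4.316 − 23.17 = -18.85 N; the friction needed to balance this is 18.85 N acting up the slope.
The limit of static friction is μ_s N = 15.21 N.
|f_req| = 18.85 > 15.21 N → the package slides down the incline; f = μ_k N = 0.41 × 28.16 = 11.5 N.

f ≈ 11.5 N (up the incline)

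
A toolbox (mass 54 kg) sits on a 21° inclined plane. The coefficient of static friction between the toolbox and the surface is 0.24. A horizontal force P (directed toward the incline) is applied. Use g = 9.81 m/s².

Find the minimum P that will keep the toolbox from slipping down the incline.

P_min ≈ 69.8 N

The toolbox tends to slide down (tan θ > μ_s), so at the point of impending slip friction acts up-slope at its limit: f = μ_s N.
Perpendicular to the incline: N = m g cos θ + P sin θ.
Along the incline: P cos θ + μ_s N = m g sin θ, i.e. P cos θ + μ_s (m g cos θ + P sin θ) = m g sin θ.
Solving, P (cos θ + μ_s sin θ) = m g (sin θ − μ_s cos θ), so P = 530×0.1343/1.02 = 69.8 N.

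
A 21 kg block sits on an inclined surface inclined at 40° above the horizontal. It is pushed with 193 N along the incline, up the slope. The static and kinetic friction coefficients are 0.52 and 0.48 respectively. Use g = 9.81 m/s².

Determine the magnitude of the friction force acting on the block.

f ≈ 60.6 N (down the incline)

Normal force: N = m g cos θ = 21 × 9.81 × cos 40° = 157.8 N.
Parallel to the incline, ΣF = 0 gives f = m g sin θ − P = 132.4 − 193 = -60.58 N (up-slope positive).
Maximum static friction available: μ_s N = 0.52 × 157.8 = 82.06 N.
Since |-60.58| ≤ 82.06 N, no slip — friction simply equals what equilibrium demands.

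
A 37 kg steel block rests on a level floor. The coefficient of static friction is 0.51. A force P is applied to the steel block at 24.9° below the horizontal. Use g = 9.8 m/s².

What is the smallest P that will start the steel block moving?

P ≈ 267 N

N = m g + P sin α (the push presses the steel block into the level floor).
At impending slip, P cos α = μ_s N = μ_s (m g + P sin α).
Solving: P (cos α − μ_s sin α) = μ_s m g → P = 0.51×363/(cos 24.9° − 0.51 sin 24.9°) = 185/0.6923 = 267 N.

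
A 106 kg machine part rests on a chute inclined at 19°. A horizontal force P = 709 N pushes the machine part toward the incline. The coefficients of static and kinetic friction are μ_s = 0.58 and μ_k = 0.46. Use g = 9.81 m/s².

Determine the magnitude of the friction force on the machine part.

Normal direction: N = m g cos θ + P sin θ = 1214 N.
Along the incline, the net driving force (taking up-slope positive) is P cos θ − m g sin θ = 670.4 − 338.5 = 331.8 N, so equilibrium requires friction f = -331.8 N (down-slope).
The limit of static friction is μ_s N = 704.1 N.
Since 331.8 N is within the 704.1 N limit, the machine part stays put and friction is exactly 332 N.

f ≈ 332 N (down the incline)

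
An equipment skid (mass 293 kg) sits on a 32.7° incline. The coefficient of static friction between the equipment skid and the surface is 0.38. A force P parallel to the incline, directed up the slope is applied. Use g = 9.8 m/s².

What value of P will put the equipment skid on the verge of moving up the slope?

At impending motion up the slope, friction acts down-slope at its limit: f = μ_s N.
P is parallel to the surface, so N = m g cos θ = 2420 N.
Along the incline: P = m g sin θ + μ_s N = 1550 + 0.38×2420 = 2470 N.

P ≈ 2470 N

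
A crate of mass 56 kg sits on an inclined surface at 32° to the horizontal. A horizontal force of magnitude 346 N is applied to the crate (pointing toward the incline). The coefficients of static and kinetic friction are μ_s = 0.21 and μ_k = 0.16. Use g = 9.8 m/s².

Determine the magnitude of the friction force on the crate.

f ≈ 2.6 N (down the incline)

Normal direction: N = m g cos θ + P sin θ = 648.8 N.
Along the incline, the net driving force (taking up-slope positive) is P cos θ − m g sin θ = 293.4 − 290.8 = 2.605 N, so equilibrium requires friction f = -2.605 N (down-slope).
The limit of static friction is μ_s N = 136.2 N.
Since 2.605 N is within the 136.2 N limit, the crate stays put and friction is exactly 2.6 N.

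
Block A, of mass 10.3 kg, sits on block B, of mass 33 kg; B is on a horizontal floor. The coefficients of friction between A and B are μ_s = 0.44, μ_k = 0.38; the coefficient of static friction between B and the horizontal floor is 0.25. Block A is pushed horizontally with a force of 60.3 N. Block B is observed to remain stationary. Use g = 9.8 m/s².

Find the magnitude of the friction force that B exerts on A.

The normal force B exerts on A is simply A's weight, N₁ = 100.9 N.
Maximum static friction on A from B: μ_s N₁ = 0.44×100.9 = 44.41 N.
P = 60.3 N exceeds that limit, so A slips over B and the interface friction becomes kinetic: f₁ = μ_k N₁ = 0.38×100.9 = 38.4 N.
By Newton's third law B feels 38.4 N forward from A. With B stationary, the floor's static friction on B balances it: f₂ = 38.4 N (well within μ_s(m_A+m_B)g = 106.1 N).

f ≈ 38.4 N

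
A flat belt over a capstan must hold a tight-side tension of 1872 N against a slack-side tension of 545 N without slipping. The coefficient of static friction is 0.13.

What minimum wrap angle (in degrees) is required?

T₂/T₁ = e^{μβ} → β = ln(T₂/T₁)/μ.
β = ln(1872/545)/0.13 = 1.234/0.13 = 9.492 rad.
In degrees: β = 9.492 × 180/π = 544°.

β_min ≈ 544°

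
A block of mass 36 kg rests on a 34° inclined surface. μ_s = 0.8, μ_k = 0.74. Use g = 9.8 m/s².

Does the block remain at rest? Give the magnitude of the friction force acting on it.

f ≈ 197 N

N = m g cos θ = 292 N.
Down-slope weight component: m g sin θ = 197 N.
μ_s N = 234 N.
197 ≤ 234 N, so it stays put; friction = 197 N.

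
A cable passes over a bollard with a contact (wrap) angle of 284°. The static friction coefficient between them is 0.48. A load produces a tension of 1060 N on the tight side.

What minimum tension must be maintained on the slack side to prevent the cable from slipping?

Capstan equation at impending slip: T_tight/T_slack = e^{μβ}.
β = 284° = 4.957 rad; e^{μβ} = e^{0.48×4.957} = 10.8.
T_slack = T_tight / e^{μβ} = 1060 / 10.8 = 98.2 N.

T_min ≈ 98.2 N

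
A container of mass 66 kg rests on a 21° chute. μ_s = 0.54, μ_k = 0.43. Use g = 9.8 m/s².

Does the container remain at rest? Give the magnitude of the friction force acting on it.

N = m g cos θ = 604 N.
Down-slope weight component: m g sin θ = 232 N.
μ_s N = 326 N.
232 ≤ 326 N, so it stays put; friction = 232 N.

f ≈ 232 N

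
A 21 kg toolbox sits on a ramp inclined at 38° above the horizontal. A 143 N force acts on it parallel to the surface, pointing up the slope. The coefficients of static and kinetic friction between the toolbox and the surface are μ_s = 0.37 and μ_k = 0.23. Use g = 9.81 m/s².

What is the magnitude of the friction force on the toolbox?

f ≈ 16.2 N (down the incline)

The normal reaction is N = m g cos θ = 162.3 N.
The friction needed for equilibrium is m g sin θ − P = 126.8 − 143 = -16.17 N, measured positive up-slope.
Maximum static friction available: μ_s N = 0.37 × 162.3 = 60.07 N.
Since |-16.17| ≤ 60.07 N, no slip — friction simply equals what equilibrium demands.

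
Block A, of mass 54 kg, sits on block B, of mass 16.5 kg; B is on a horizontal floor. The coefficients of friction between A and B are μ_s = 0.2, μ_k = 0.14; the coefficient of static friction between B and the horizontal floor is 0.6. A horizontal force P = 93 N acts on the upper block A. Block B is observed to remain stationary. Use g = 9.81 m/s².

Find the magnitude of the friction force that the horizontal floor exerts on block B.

Between the blocks, N₁ = m_A g = 529.7 N.
So the A–B interface can sustain at most μ_s N₁ = 105.9 N of static friction.
Since P = 93 N ≤ 105.9 N, A does not slip on B; friction on A equals P = 93 N.
B experiences an equal 93 N forward from A (third law). B is in equilibrium, so the floor supplies f₂ = 93 N of static friction (limit μ_s(m_A+m_B)g = 415 N, not exceeded).

f ≈ 93 N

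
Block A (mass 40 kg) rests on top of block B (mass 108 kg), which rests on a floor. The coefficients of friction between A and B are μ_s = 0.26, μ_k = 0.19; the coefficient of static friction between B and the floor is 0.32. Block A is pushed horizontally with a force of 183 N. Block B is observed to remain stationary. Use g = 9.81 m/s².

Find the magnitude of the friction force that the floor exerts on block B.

f ≈ 74.6 N

The normal force B exerts on A is simply A's weight, N₁ = 392.4 N.
Maximum static friction on A from B: μ_s N₁ = 0.26×392.4 = 102 N.
Since P = 183 N > 102 N, A slides on B; the A–B friction is kinetic: f₁ = μ_k N₁ = 0.19×392.4 = 74.6 N.
B experiences an equal 74.6 N forward from A (third law). B is in equilibrium, so the floor supplies f₂ = 74.6 N of static friction (limit μ_s(m_A+m_B)g = 464.6 N, not exceeded).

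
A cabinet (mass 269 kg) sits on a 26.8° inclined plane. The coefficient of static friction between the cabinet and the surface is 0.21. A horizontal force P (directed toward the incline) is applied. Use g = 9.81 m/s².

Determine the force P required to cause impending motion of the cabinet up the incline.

P ≈ 2110 N

At impending motion up the slope, friction acts down-slope at its limit: f = μ_s N.
Perpendicular to the incline: N = m g cos θ + P sin θ.
Along the incline: P cos θ = m g sin θ + μ_s N = m g sin θ + μ_s (m g cos θ + P sin θ).
Solving, P (cos θ − μ_s sin θ) = m g (sin θ + μ_s cos θ), so P = 269×9.81×(sin 26.8° + 0.21 cos 26.8°)/(cos 26.8° − 0.21 sin 26.8°) = 2640×0.6383/0.7979 = 2110 N.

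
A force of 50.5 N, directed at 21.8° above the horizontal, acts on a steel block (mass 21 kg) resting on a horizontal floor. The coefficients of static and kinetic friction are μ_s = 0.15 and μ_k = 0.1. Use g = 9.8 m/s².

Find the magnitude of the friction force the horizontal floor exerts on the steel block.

f ≈ 18.7 N

N = m g − P sin α = 205.8 − 50.5×sin 21.8° = 187 N.
The horizontal driving force is P cos α = 46.89 N, so equilibrium needs friction f = 46.89 N.
μ_s N = 0.15 × 187 = 28.06 N.
46.89 > 28.06 N → the steel block slides; f = μ_k N = 0.1×187 = 18.7 N.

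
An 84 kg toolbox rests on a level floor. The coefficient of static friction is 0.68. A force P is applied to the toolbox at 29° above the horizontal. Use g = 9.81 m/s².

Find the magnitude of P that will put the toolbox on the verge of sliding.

N = m g − P sin α (the pull lifts the toolbox).
At impending slip, P cos α = μ_s N = μ_s (m g − P sin α).
Solving: P (cos α + μ_s sin α) = μ_s m g → P = 0.68×824/(cos 29° + 0.68 sin 29°) = 560/1.204 = 465 N.

P ≈ 465 N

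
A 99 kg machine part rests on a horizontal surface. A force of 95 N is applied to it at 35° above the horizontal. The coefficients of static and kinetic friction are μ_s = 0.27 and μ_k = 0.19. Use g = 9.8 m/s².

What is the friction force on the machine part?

f ≈ 77.8 N

N = m g − P sin α = 970.2 − 95×sin 35° = 915.7 N.
The horizontal driving force is P cos α = 77.82 N, so equilibrium needs friction f = 77.82 N.
The static-friction limit is μ_s N = 247.2 N.
Since 77.82 N does not exceed the limit, the machine part stays at rest and f = 77.8 N.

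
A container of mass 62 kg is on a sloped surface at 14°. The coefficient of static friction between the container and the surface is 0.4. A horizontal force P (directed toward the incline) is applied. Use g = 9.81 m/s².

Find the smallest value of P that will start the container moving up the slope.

P ≈ 439 N

At impending motion up the slope, friction acts down-slope at its limit: f = μ_s N.
Perpendicular to the incline: N = m g cos θ + P sin θ.
Along the incline: P cos θ = m g sin θ + μ_s N = m g sin θ + μ_s (m g cos θ + P sin θ).
Solving, P (cos θ − μ_s sin θ) = m g (sin θ + μ_s cos θ), so P = 62×9.81×(sin 14° + 0.4 cos 14°)/(cos 14° − 0.4 sin 14°) = 608×0.63/0.8735 = 439 N.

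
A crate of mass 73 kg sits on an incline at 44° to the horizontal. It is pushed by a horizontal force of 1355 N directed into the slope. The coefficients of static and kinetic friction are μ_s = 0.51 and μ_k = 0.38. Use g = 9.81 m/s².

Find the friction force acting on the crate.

The horizontal push has a component P sin θ into the surface, so N = m g cos θ + P sin θ = 515.1 + 941.3 = 1456 N.
Parallel to the incline: P cos θ − m g sin θ = 974.7 − 497.5 = 477.2 N; the friction needed to balance this is 477.2 N acting down the slope.
Maximum static friction: μ_s N = 0.51 × 1456 = 742.8 N.
|f_req| = 477.2 ≤ 742.8 N → the crate is in equilibrium; friction equals the required value.

f ≈ 477 N (down the incline)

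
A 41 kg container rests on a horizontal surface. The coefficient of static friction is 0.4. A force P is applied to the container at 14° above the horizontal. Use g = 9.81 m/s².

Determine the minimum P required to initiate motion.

N = m g − P sin α (the pull lifts the container).
At impending slip, P cos α = μ_s N = μ_s (m g − P sin α).
Solving: P (cos α + μ_s sin α) = μ_s m g → P = 0.4×402/(cos 14° + 0.4 sin 14°) = 161/1.067 = 151 N.

P ≈ 151 N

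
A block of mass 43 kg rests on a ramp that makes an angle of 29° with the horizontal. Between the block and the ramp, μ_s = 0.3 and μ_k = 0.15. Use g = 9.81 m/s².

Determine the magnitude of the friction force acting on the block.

f ≈ 55.3 N (up the incline)

Perpendicular to the surface, N = m g cos θ = 43·9.81·cos 29° = 368.9 N.
For equilibrium along the incline, friction must balance the weight component: f = m g sin θ = 204.5 N up the slope.
The static-friction ceiling is μ_s N = 0.3 × 368.9 = 110.7 N.
|204.5| exceeds 110.7 N, so the block slips down-slope; friction is kinetic, f = μ_k N = 0.15×368.9 = 55.3 N.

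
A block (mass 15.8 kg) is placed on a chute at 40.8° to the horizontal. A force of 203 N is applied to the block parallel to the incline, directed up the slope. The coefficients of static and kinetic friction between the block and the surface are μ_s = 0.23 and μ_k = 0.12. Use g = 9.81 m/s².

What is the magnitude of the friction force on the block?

The normal reaction is N = m g cos θ = 117.3 N.
For equilibrium along the incline the friction force must supply f = m g sin θ − P = 101.3 − 203 = -101.7 N (positive meaning up-slope).
The static-friction ceiling is μ_s N = 0.23 × 117.3 = 26.99 N.
|-101.7| exceeds 26.99 N, so the block slips up-slope; friction is kinetic, f = μ_k N = 0.12×117.3 = 14.1 N.

f ≈ 14.1 N (down the incline)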